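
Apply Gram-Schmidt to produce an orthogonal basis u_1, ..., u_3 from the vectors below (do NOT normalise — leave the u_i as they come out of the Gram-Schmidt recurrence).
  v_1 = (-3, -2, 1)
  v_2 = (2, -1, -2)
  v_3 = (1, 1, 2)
Orthogonal basis:
  u_1 = (-3, -2, 1)
  u_2 = (5/7, -13/7, -11/7)
  u_3 = (5/6, -2/3, 7/6)

Apply the Gram-Schmidt recurrence
  u_1 = v_1
  u_i = v_i − Σ_{j<i} ((v_i · u_j) / (u_j · u_j)) · u_j.

Step by step this gives:
  u_1 = (-3, -2, 1)
  u_2 = (5/7, -13/7, -11/7)
  u_3 = (5/6, -2/3, 7/6)

Orthogonality check:
  u_2 · u_1 = 0 (should be 0)
  u_3 · u_1 = 0 (should be 0)
  u_3 · u_2 = 0 (should be 0)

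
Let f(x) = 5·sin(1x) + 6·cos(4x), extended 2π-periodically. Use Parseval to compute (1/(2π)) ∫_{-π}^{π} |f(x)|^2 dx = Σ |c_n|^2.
Σ |c_n|^2 = 61/2

Expand |f|^2 and use orthogonality of {sin(nx), cos(mx)} on [-π, π]:
  ∫_{-π}^{π} sin(nx)^2 dx = π, ∫ cos(mx)^2 dx = π, and cross terms integrate to 0.
So ∫_{-π}^{π} f(x)^2 dx = 5^2 · π + 6^2 · π = (25 + 36)π.
Divide by 2π: (25 + 36)/2 = 61/2.
By Parseval, this equals Σ |c_n|^2.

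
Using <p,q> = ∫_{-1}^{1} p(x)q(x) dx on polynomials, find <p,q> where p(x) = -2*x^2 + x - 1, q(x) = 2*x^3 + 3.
<p,q> = -46/5

Expand the product: p(x)·q(x) = -4*x^5 + 2*x^4 - 2*x^3 - 6*x^2 + 3*x - 3.
∫_{-1}^{1} of each monomial x^k gives [2/(k+1) if k even, 0 if k odd]. Integrating term-by-term (or equivalently evaluating the antiderivative F(x) = -2*x^6/3 + 2*x^5/5 - x^4/2 - 2*x^3 + 3*x^2/2 - 3*x at the endpoints):
  F(1) − F(−1) = -64/15 − (74/15) = -46/5.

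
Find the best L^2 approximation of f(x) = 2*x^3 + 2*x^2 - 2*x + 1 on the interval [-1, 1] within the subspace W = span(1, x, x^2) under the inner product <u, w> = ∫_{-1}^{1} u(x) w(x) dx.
g(x) = 2*x^2 - 4*x/5 + 1

The best approximation g ∈ W is the orthogonal projection of f onto W. Writing g = a_0 + a_1 x + a_2 x^2, the coefficients solve the normal equations G · a = b where
  G_{ij} = <φ_i, φ_j> and b_i = <f, φ_i>, with φ_0 = 1, φ_1 = x, φ_2 = x^2.
G =
  [2, 0, 2/3]
  [0, 2/3, 0]
  [2/3, 0, 2/5],
b = (10/3, -8/15, 22/15).
Solving gives a_0 = 1, a_1 = -4/5, a_2 = 2, so
  g(x) = 2*x^2 - 4*x/5 + 1.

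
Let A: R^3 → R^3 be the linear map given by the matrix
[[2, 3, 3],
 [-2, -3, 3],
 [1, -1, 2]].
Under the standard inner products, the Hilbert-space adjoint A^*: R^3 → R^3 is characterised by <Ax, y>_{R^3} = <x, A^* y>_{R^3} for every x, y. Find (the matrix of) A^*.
A^* = A^T =
[[2, -2, 1],
 [3, -3, -1],
 [3, 3, 2]]

For real matrices with standard dot products, the defining identity <Ax, y> = <x, A^* y> gives (Ax)^T y = x^T (A^*) y, i.e. x^T A^T y = x^T (A^*) y. Since this holds for all x, y, we must have A^* = A^T. Therefore
A^* =
[[2, -2, 1],
 [3, -3, -1],
 [3, 3, 2]].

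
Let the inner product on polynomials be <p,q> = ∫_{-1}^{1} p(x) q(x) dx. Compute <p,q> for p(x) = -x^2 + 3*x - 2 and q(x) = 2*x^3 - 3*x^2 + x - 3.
<p,q> = 118/5

Expand the product: p(x)·q(x) = -2*x^5 + 9*x^4 - 14*x^3 + 12*x^2 - 11*x + 6.
∫_{-1}^{1} of each monomial x^k gives [2/(k+1) if k even, 0 if k odd]. Integrating term-by-term (or equivalently evaluating the antiderivative F(x) = -x^6/3 + 9*x^5/5 - 7*x^4/2 + 4*x^3 - 11*x^2/2 + 6*x at the endpoints):
  F(1) − F(−1) = 37/15 − (-317/15) = 118/5.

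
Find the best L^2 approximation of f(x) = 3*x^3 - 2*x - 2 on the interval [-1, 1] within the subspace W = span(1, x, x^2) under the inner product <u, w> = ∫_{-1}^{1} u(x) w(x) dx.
g(x) = -x/5 - 2

The best approximation g ∈ W is the orthogonal projection of f onto W. Writing g = a_0 + a_1 x + a_2 x^2, the coefficients solve the normal equations G · a = b where
  G_{ij} = <φ_i, φ_j> and b_i = <f, φ_i>, with φ_0 = 1, φ_1 = x, φ_2 = x^2.
G =
  [2, 0, 2/3]
  [0, 2/3, 0]
  [2/3, 0, 2/5],
b = (-4, -2/15, -4/3).
Solving gives a_0 = -2, a_1 = -1/5, a_2 = 0, so
  g(x) = -x/5 - 2.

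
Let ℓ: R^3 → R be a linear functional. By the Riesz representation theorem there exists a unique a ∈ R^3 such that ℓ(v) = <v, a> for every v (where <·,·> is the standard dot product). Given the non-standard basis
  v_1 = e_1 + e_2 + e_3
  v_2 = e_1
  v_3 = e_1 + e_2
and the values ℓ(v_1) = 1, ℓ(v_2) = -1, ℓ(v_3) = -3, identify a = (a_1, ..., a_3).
a = (-1, -2, 4)

Write a = (a_1, ..., a_3) in the standard basis. For each basis vector v_i, ℓ(v_i) = <v_i, a> is a linear equation in the a_j's. Collect the n equations into a matrix system V a = ℓ, where row i of V is v_i (expressed in the standard basis). Since V is invertible (lower-triangular with 1s on the diagonal, up to permutation), solve by back-substitution:
  V =
[[1, 1, 1],
 [1, 0, 0],
 [1, 1, 0]]
  V a = (1, -1, -3)
Solving gives a = (-1, -2, 4).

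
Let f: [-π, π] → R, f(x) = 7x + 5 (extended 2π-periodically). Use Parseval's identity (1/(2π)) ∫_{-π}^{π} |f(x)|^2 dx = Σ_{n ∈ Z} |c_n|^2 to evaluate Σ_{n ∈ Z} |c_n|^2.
Σ |c_n|^2 = 49π^2/3 + 25

Expand and integrate term by term over [-π, π]:
  ∫ (7x)^2 dx = 49·(2π^3/3); ∫ 2·7·(5)·x dx = 0 (odd integrand); ∫ 5^2 dx = 25·2π.
So (1/(2π)) ∫_{-π}^{π} (7x + 5)^2 dx = 49π^2/3 + 25 = 49π^2/3 + 25.
Parseval ⇒ Σ |c_n|^2 = 49π^2/3 + 25.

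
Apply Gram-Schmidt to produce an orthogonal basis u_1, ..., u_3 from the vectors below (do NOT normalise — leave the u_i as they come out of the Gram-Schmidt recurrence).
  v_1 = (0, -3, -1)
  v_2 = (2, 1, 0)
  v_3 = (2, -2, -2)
Orthogonal basis:
  u_1 = (0, -3, -1)
  u_2 = (2, 1/10, -3/10)
  u_3 = (-6/41, 12/41, -36/41)

Apply the Gram-Schmidt recurrence
  u_1 = v_1
  u_i = v_i − Σ_{j<i} ((v_i · u_j) / (u_j · u_j)) · u_j.

Step by step this gives:
  u_1 = (0, -3, -1)
  u_2 = (2, 1/10, -3/10)
  u_3 = (-6/41, 12/41, -36/41)

Orthogonality check:
  u_2 · u_1 = 0 (should be 0)
  u_3 · u_1 = 0 (should be 0)
  u_3 · u_2 = 0 (should be 0)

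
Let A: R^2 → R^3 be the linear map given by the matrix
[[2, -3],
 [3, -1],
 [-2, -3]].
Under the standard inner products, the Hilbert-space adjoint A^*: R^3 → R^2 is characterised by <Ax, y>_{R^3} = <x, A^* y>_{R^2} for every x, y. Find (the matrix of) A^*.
A^* = A^T =
[[2, 3, -2],
 [-3, -1, -3]]

For real matrices with standard dot products, the defining identity <Ax, y> = <x, A^* y> gives (Ax)^T y = x^T (A^*) y, i.e. x^T A^T y = x^T (A^*) y. Since this holds for all x, y, we must have A^* = A^T. Therefore
A^* =
[[2, 3, -2],
 [-3, -1, -3]].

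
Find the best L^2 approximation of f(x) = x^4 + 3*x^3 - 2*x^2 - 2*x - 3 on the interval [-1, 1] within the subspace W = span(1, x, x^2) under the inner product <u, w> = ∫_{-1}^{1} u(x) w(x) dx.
g(x) = -8*x^2/7 - x/5 - 108/35

The best approximation g ∈ W is the orthogonal projection of f onto W. Writing g = a_0 + a_1 x + a_2 x^2, the coefficients solve the normal equations G · a = b where
  G_{ij} = <φ_i, φ_j> and b_i = <f, φ_i>, with φ_0 = 1, φ_1 = x, φ_2 = x^2.
G =
  [2, 0, 2/3]
  [0, 2/3, 0]
  [2/3, 0, 2/5],
b = (-104/15, -2/15, -88/35).
Solving gives a_0 = -108/35, a_1 = -1/5, a_2 = -8/7, so
  g(x) = -8*x^2/7 - x/5 - 108/35.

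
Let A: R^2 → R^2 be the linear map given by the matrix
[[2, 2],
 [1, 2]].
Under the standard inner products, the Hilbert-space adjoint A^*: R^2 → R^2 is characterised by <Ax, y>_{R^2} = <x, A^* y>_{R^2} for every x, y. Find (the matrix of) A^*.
A^* = A^T =
[[2, 1],
 [2, 2]]

For real matrices with standard dot products, the defining identity <Ax, y> = <x, A^* y> gives (Ax)^T y = x^T (A^*) y, i.e. x^T A^T y = x^T (A^*) y. Since this holds for all x, y, we must have A^* = A^T. Therefore
A^* =
[[2, 1],
 [2, 2]].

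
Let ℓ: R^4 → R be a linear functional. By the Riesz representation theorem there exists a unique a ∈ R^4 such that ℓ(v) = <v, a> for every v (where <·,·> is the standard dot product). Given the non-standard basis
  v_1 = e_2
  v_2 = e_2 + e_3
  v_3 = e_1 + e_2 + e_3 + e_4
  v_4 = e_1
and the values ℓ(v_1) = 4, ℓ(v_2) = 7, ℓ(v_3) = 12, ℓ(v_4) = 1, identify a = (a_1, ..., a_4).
a = (1, 4, 3, 4)

Write a = (a_1, ..., a_4) in the standard basis. For each basis vector v_i, ℓ(v_i) = <v_i, a> is a linear equation in the a_j's. Collect the n equations into a matrix system V a = ℓ, where row i of V is v_i (expressed in the standard basis). Since V is invertible (lower-triangular with 1s on the diagonal, up to permutation), solve by back-substitution:
  V =
[[0, 1, 0, 0],
 [0, 1, 1, 0],
 [1, 1, 1, 1],
 [1, 0, 0, 0]]
  V a = (4, 7, 12, 1)
Solving gives a = (1, 4, 3, 4).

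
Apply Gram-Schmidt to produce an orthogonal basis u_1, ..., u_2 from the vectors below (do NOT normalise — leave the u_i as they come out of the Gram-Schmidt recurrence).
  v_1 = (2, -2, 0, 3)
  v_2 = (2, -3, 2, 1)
Orthogonal basis:
  u_1 = (2, -2, 0, 3)
  u_2 = (8/17, -25/17, 2, -22/17)

Apply the Gram-Schmidt recurrence
  u_1 = v_1
  u_i = v_i − Σ_{j<i} ((v_i · u_j) / (u_j · u_j)) · u_j.

Step by step this gives:
  u_1 = (2, -2, 0, 3)
  u_2 = (8/17, -25/17, 2, -22/17)

Orthogonality check:
  u_2 · u_1 = 0 (should be 0)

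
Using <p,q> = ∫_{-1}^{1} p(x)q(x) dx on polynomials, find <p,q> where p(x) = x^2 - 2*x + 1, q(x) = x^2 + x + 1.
<p,q> = 12/5

Expand the product: p(x)·q(x) = x^4 - x^3 - x + 1.
∫_{-1}^{1} of each monomial x^k gives [2/(k+1) if k even, 0 if k odd]. Integrating term-by-term (or equivalently evaluating the antiderivative F(x) = x^5/5 - x^4/4 - x^2/2 + x at the endpoints):
  F(1) − F(−1) = 9/20 − (-39/20) = 12/5.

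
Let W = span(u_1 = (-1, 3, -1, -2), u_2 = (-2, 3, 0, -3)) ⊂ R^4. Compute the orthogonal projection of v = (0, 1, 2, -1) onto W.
proj_W(v) = (-42/41, 9/41, 36/41, -45/41)

Set up U = [u_1 | ... | u_2] ∈ R^(4×2). The projector onto W = col(U) is P = U (U^T U)^(-1) U^T.
Compute U^T U =
  [15, 17]
  [17, 22],
and U^T v = (3, 6).
Solve U^T U · c = U^T v for the coefficients: c = (-36/41, 39/41). The projection is proj_W(v) = U c.
Check: (v - proj_W(v)) · u_1 = 0  (should be 0).
Check: (v - proj_W(v)) · u_2 = 0  (should be 0).
Result: proj_W(v) = (-42/41, 9/41, 36/41, -45/41).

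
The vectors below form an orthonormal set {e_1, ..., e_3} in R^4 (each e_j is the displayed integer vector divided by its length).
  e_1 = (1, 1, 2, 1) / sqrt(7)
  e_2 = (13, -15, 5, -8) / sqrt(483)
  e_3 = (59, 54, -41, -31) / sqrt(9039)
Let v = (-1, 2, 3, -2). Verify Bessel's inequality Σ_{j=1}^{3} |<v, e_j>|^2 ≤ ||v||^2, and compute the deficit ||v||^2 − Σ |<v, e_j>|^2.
Σ |<v, e_j>|^2 = 509/131; ||v||^2 = 18; deficit = 1849/131

Write each e_j = u_j / sqrt(<u_j, u_j>) where u_j is the displayed integer vector. Then <v, e_j> = <v, u_j> / sqrt(<u_j, u_j>), so |<v, e_j>|^2 = <v, u_j>^2 / <u_j, u_j>.
Coefficients: <v, e_1> = 5/sqrt(7), <v, e_2> = -12/sqrt(483), <v, e_3> = -12/sqrt(9039).
Square and sum: Σ |<v, e_j>|^2 = 509/131.
Compute ||v||^2 = v·v = 18.
Deficit = 18 − 509/131 = 1849/131 ≥ 0, confirming Bessel's inequality. (The deficit equals ||v − Σ <v,e_j> e_j||^2, the squared distance from v to span{e_j}.)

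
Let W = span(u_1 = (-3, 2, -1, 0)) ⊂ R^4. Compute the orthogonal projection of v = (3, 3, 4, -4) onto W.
proj_W(v) = (3/2, -1, 1/2, 0)

Set up U = [u_1 | ... | u_1] ∈ R^(4×1). The projector onto W = col(U) is P = U (U^T U)^(-1) U^T.
Compute U^T U =
  [14],
and U^T v = (-7).
Solve U^T U · c = U^T v for the coefficients: c = (-1/2). The projection is proj_W(v) = U c.
Check: (v - proj_W(v)) · u_1 = 0  (should be 0).
Result: proj_W(v) = (3/2, -1, 1/2, 0).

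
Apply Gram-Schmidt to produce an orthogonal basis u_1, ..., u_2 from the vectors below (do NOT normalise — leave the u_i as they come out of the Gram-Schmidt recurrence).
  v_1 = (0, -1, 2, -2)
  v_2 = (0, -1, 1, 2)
Orthogonal basis:
  u_1 = (0, -1, 2, -2)
  u_2 = (0, -10/9, 11/9, 16/9)

Apply the Gram-Schmidt recurrence
  u_1 = v_1
  u_i = v_i − Σ_{j<i} ((v_i · u_j) / (u_j · u_j)) · u_j.

Step by step this gives:
  u_1 = (0, -1, 2, -2)
  u_2 = (0, -10/9, 11/9, 16/9)

Orthogonality check:
  u_2 · u_1 = 0 (should be 0)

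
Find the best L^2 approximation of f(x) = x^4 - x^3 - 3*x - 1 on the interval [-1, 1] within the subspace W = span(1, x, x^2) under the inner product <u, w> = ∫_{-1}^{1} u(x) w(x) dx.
g(x) = 6*x^2/7 - 18*x/5 - 38/35

The best approximation g ∈ W is the orthogonal projection of f onto W. Writing g = a_0 + a_1 x + a_2 x^2, the coefficients solve the normal equations G · a = b where
  G_{ij} = <φ_i, φ_j> and b_i = <f, φ_i>, with φ_0 = 1, φ_1 = x, φ_2 = x^2.
G =
  [2, 0, 2/3]
  [0, 2/3, 0]
  [2/3, 0, 2/5],
b = (-8/5, -12/5, -8/21).
Solving gives a_0 = -38/35, a_1 = -18/5, a_2 = 6/7, so
  g(x) = 6*x^2/7 - 18*x/5 - 38/35.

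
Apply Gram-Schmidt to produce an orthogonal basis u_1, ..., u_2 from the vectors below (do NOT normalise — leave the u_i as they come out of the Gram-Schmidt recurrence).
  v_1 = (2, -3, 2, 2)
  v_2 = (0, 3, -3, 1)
Orthogonal basis:
  u_1 = (2, -3, 2, 2)
  u_2 = (26/21, 8/7, -37/21, 47/21)

Apply the Gram-Schmidt recurrence
  u_1 = v_1
  u_i = v_i − Σ_{j<i} ((v_i · u_j) / (u_j · u_j)) · u_j.

Step by step this gives:
  u_1 = (2, -3, 2, 2)
  u_2 = (26/21, 8/7, -37/21, 47/21)

Orthogonality check:
  u_2 · u_1 = 0 (should be 0)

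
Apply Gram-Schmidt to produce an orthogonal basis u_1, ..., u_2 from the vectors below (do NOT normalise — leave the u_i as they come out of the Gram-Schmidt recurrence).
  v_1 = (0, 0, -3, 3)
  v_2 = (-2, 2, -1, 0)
Orthogonal basis:
  u_1 = (0, 0, -3, 3)
  u_2 = (-2, 2, -1/2, -1/2)

Apply the Gram-Schmidt recurrence
  u_1 = v_1
  u_i = v_i − Σ_{j<i} ((v_i · u_j) / (u_j · u_j)) · u_j.

Step by step this gives:
  u_1 = (0, 0, -3, 3)
  u_2 = (-2, 2, -1/2, -1/2)

Orthogonality check:
  u_2 · u_1 = 0 (should be 0)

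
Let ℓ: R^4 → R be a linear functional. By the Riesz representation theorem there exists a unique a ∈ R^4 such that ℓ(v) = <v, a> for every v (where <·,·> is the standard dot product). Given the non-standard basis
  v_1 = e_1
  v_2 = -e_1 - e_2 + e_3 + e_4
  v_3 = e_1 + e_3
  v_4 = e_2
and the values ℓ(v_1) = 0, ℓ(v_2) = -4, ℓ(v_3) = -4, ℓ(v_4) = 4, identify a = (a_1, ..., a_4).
a = (0, 4, -4, 4)

Write a = (a_1, ..., a_4) in the standard basis. For each basis vector v_i, ℓ(v_i) = <v_i, a> is a linear equation in the a_j's. Collect the n equations into a matrix system V a = ℓ, where row i of V is v_i (expressed in the standard basis). Since V is invertible (lower-triangular with 1s on the diagonal, up to permutation), solve by back-substitution:
  V =
[[1, 0, 0, 0],
 [-1, -1, 1, 1],
 [1, 0, 1, 0],
 [0, 1, 0, 0]]
  V a = (0, -4, -4, 4)
Solving gives a = (0, 4, -4, 4).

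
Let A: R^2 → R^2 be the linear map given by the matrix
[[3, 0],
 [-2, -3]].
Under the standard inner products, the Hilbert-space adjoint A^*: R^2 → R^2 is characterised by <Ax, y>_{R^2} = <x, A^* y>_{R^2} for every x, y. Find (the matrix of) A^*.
A^* = A^T =
[[3, -2],
 [0, -3]]

For real matrices with standard dot products, the defining identity <Ax, y> = <x, A^* y> gives (Ax)^T y = x^T (A^*) y, i.e. x^T A^T y = x^T (A^*) y. Since this holds for all x, y, we must have A^* = A^T. Therefore
A^* =
[[3, -2],
 [0, -3]].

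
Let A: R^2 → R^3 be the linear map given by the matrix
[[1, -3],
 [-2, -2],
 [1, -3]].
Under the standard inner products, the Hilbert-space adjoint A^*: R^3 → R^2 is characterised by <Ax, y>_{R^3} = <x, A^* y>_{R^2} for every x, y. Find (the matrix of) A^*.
A^* = A^T =
[[1, -2, 1],
 [-3, -2, -3]]

For real matrices with standard dot products, the defining identity <Ax, y> = <x, A^* y> gives (Ax)^T y = x^T (A^*) y, i.e. x^T A^T y = x^T (A^*) y. Since this holds for all x, y, we must have A^* = A^T. Therefore
A^* =
[[1, -2, 1],
 [-3, -2, -3]].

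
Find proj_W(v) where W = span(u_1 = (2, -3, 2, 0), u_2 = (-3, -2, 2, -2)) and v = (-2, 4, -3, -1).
proj_W(v) = (-834/341, 122/31, -904/341, 28/341)

Set up U = [u_1 | ... | u_2] ∈ R^(4×2). The projector onto W = col(U) is P = U (U^T U)^(-1) U^T.
Compute U^T U =
  [17, 4]
  [4, 21],
and U^T v = (-22, -6).
Solve U^T U · c = U^T v for the coefficients: c = (-438/341, -14/341). The projection is proj_W(v) = U c.
Check: (v - proj_W(v)) · u_1 = 0  (should be 0).
Check: (v - proj_W(v)) · u_2 = 0  (should be 0).
Result: proj_W(v) = (-834/341, 122/31, -904/341, 28/341).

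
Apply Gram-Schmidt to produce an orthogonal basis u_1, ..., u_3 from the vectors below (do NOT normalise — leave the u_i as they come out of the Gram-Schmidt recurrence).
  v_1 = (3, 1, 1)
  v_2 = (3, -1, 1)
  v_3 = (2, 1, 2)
Orthogonal basis:
  u_1 = (3, 1, 1)
  u_2 = (6/11, -20/11, 2/11)
  u_3 = (-2/5, 0, 6/5)

Apply the Gram-Schmidt recurrence
  u_1 = v_1
  u_i = v_i − Σ_{j<i} ((v_i · u_j) / (u_j · u_j)) · u_j.

Step by step this gives:
  u_1 = (3, 1, 1)
  u_2 = (6/11, -20/11, 2/11)
  u_3 = (-2/5, 0, 6/5)

Orthogonality check:
  u_2 · u_1 = 0 (should be 0)
  u_3 · u_1 = 0 (should be 0)
  u_3 · u_2 = 0 (should be 0)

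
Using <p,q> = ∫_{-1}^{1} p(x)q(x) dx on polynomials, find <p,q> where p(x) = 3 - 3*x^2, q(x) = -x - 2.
<p,q> = -8

Expand the product: p(x)·q(x) = 3*x^3 + 6*x^2 - 3*x - 6.
∫_{-1}^{1} of each monomial x^k gives [2/(k+1) if k even, 0 if k odd]. Integrating term-by-term (or equivalently evaluating the antiderivative F(x) = 3*x^4/4 + 2*x^3 - 3*x^2/2 - 6*x at the endpoints):
  F(1) − F(−1) = -19/4 − (13/4) = -8.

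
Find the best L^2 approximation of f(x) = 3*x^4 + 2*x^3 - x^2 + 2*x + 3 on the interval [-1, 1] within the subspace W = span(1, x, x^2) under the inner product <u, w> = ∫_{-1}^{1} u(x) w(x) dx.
g(x) = 11*x^2/7 + 16*x/5 + 96/35

The best approximation g ∈ W is the orthogonal projection of f onto W. Writing g = a_0 + a_1 x + a_2 x^2, the coefficients solve the normal equations G · a = b where
  G_{ij} = <φ_i, φ_j> and b_i = <f, φ_i>, with φ_0 = 1, φ_1 = x, φ_2 = x^2.
G =
  [2, 0, 2/3]
  [0, 2/3, 0]
  [2/3, 0, 2/5],
b = (98/15, 32/15, 86/35).
Solving gives a_0 = 96/35, a_1 = 16/5, a_2 = 11/7, so
  g(x) = 11*x^2/7 + 16*x/5 + 96/35.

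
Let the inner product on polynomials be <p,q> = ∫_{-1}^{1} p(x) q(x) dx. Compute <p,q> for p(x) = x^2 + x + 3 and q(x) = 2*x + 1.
<p,q> = 8

Expand the product: p(x)·q(x) = 2*x^3 + 3*x^2 + 7*x + 3.
∫_{-1}^{1} of each monomial x^k gives [2/(k+1) if k even, 0 if k odd]. Integrating term-by-term (or equivalently evaluating the antiderivative F(x) = x^4/2 + x^3 + 7*x^2/2 + 3*x at the endpoints):
  F(1) − F(−1) = 8 − (0) = 8.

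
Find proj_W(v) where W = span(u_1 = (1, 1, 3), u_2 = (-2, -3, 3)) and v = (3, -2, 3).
proj_W(v) = (33/113, 7/226, 729/226)

Set up U = [u_1 | ... | u_2] ∈ R^(3×2). The projector onto W = col(U) is P = U (U^T U)^(-1) U^T.
Compute U^T U =
  [11, 4]
  [4, 22],
and U^T v = (10, 9).
Solve U^T U · c = U^T v for the coefficients: c = (92/113, 59/226). The projection is proj_W(v) = U c.
Check: (v - proj_W(v)) · u_1 = 0  (should be 0).
Check: (v - proj_W(v)) · u_2 = 0  (should be 0).
Result: proj_W(v) = (33/113, 7/226, 729/226).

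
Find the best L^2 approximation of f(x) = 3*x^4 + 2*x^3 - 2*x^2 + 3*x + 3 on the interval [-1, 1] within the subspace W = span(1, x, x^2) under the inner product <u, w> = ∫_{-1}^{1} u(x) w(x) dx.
g(x) = 4*x^2/7 + 21*x/5 + 96/35

The best approximation g ∈ W is the orthogonal projection of f onto W. Writing g = a_0 + a_1 x + a_2 x^2, the coefficients solve the normal equations G · a = b where
  G_{ij} = <φ_i, φ_j> and b_i = <f, φ_i>, with φ_0 = 1, φ_1 = x, φ_2 = x^2.
G =
  [2, 0, 2/3]
  [0, 2/3, 0]
  [2/3, 0, 2/5],
b = (88/15, 14/5, 72/35).
Solving gives a_0 = 96/35, a_1 = 21/5, a_2 = 4/7, so
  g(x) = 4*x^2/7 + 21*x/5 + 96/35.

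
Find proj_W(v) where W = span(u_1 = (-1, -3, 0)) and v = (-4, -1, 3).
proj_W(v) = (-7/10, -21/10, 0)

Set up U = [u_1 | ... | u_1] ∈ R^(3×1). The projector onto W = col(U) is P = U (U^T U)^(-1) U^T.
Compute U^T U =
  [10],
and U^T v = (7).
Solve U^T U · c = U^T v for the coefficients: c = (7/10). The projection is proj_W(v) = U c.
Check: (v - proj_W(v)) · u_1 = 0  (should be 0).
Result: proj_W(v) = (-7/10, -21/10, 0).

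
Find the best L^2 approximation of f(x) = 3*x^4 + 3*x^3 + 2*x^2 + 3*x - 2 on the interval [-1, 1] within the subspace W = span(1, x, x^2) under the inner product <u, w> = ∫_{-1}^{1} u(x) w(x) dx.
g(x) = 32*x^2/7 + 24*x/5 - 79/35

The best approximation g ∈ W is the orthogonal projection of f onto W. Writing g = a_0 + a_1 x + a_2 x^2, the coefficients solve the normal equations G · a = b where
  G_{ij} = <φ_i, φ_j> and b_i = <f, φ_i>, with φ_0 = 1, φ_1 = x, φ_2 = x^2.
G =
  [2, 0, 2/3]
  [0, 2/3, 0]
  [2/3, 0, 2/5],
b = (-22/15, 16/5, 34/105).
Solving gives a_0 = -79/35, a_1 = 24/5, a_2 = 32/7, so
  g(x) = 32*x^2/7 + 24*x/5 - 79/35.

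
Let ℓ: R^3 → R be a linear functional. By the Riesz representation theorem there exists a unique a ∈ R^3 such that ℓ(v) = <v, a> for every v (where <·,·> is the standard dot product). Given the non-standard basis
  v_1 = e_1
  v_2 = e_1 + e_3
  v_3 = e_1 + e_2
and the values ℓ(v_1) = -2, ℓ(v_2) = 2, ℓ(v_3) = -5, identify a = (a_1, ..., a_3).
a = (-2, -3, 4)

Write a = (a_1, ..., a_3) in the standard basis. For each basis vector v_i, ℓ(v_i) = <v_i, a> is a linear equation in the a_j's. Collect the n equations into a matrix system V a = ℓ, where row i of V is v_i (expressed in the standard basis). Since V is invertible (lower-triangular with 1s on the diagonal, up to permutation), solve by back-substitution:
  V =
[[1, 0, 0],
 [1, 0, 1],
 [1, 1, 0]]
  V a = (-2, 2, -5)
Solving gives a = (-2, -3, 4).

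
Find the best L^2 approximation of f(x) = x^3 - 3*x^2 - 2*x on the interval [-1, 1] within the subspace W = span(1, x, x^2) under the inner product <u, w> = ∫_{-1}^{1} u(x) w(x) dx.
g(x) = -3*x^2 - 7*x/5

The best approximation g ∈ W is the orthogonal projection of f onto W. Writing g = a_0 + a_1 x + a_2 x^2, the coefficients solve the normal equations G · a = b where
  G_{ij} = <φ_i, φ_j> and b_i = <f, φ_i>, with φ_0 = 1, φ_1 = x, φ_2 = x^2.
G =
  [2, 0, 2/3]
  [0, 2/3, 0]
  [2/3, 0, 2/5],
b = (-2, -14/15, -6/5).
Solving gives a_0 = 0, a_1 = -7/5, a_2 = -3, so
  g(x) = -3*x^2 - 7*x/5.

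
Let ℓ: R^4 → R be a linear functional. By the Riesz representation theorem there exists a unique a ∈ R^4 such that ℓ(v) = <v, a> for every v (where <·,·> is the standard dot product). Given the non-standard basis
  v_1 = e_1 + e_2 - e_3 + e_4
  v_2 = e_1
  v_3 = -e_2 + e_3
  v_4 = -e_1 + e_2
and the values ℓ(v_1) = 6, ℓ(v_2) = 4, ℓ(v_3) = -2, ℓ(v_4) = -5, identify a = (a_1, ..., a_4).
a = (4, -1, -3, 0)

Write a = (a_1, ..., a_4) in the standard basis. For each basis vector v_i, ℓ(v_i) = <v_i, a> is a linear equation in the a_j's. Collect the n equations into a matrix system V a = ℓ, where row i of V is v_i (expressed in the standard basis). Since V is invertible (lower-triangular with 1s on the diagonal, up to permutation), solve by back-substitution:
  V =
[[1, 1, -1, 1],
 [1, 0, 0, 0],
 [0, -1, 1, 0],
 [-1, 1, 0, 0]]
  V a = (6, 4, -2, -5)
Solving gives a = (4, -1, -3, 0).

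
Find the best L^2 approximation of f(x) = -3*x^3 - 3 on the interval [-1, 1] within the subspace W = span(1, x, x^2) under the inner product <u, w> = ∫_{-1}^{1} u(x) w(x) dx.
g(x) = -9*x/5 - 3

The best approximation g ∈ W is the orthogonal projection of f onto W. Writing g = a_0 + a_1 x + a_2 x^2, the coefficients solve the normal equations G · a = b where
  G_{ij} = <φ_i, φ_j> and b_i = <f, φ_i>, with φ_0 = 1, φ_1 = x, φ_2 = x^2.
G =
  [2, 0, 2/3]
  [0, 2/3, 0]
  [2/3, 0, 2/5],
b = (-6, -6/5, -2).
Solving gives a_0 = -3, a_1 = -9/5, a_2 = 0, so
  g(x) = -9*x/5 - 3.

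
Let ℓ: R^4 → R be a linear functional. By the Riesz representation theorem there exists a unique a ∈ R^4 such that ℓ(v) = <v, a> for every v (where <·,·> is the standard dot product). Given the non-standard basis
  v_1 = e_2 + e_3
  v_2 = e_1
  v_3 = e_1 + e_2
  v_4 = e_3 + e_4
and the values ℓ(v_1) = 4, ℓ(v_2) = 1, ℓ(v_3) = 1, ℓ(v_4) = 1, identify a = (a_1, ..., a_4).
a = (1, 0, 4, -3)

Write a = (a_1, ..., a_4) in the standard basis. For each basis vector v_i, ℓ(v_i) = <v_i, a> is a linear equation in the a_j's. Collect the n equations into a matrix system V a = ℓ, where row i of V is v_i (expressed in the standard basis). Since V is invertible (lower-triangular with 1s on the diagonal, up to permutation), solve by back-substitution:
  V =
[[0, 1, 1, 0],
 [1, 0, 0, 0],
 [1, 1, 0, 0],
 [0, 0, 1, 1]]
  V a = (4, 1, 1, 1)
Solving gives a = (1, 0, 4, -3).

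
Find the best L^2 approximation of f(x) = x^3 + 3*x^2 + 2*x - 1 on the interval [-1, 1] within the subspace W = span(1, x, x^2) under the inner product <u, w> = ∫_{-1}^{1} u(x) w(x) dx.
g(x) = 3*x^2 + 13*x/5 - 1

The best approximation g ∈ W is the orthogonal projection of f onto W. Writing g = a_0 + a_1 x + a_2 x^2, the coefficients solve the normal equations G · a = b where
  G_{ij} = <φ_i, φ_j> and b_i = <f, φ_i>, with φ_0 = 1, φ_1 = x, φ_2 = x^2.
G =
  [2, 0, 2/3]
  [0, 2/3, 0]
  [2/3, 0, 2/5],
b = (0, 26/15, 8/15).
Solving gives a_0 = -1, a_1 = 13/5, a_2 = 3, so
  g(x) = 3*x^2 + 13*x/5 - 1.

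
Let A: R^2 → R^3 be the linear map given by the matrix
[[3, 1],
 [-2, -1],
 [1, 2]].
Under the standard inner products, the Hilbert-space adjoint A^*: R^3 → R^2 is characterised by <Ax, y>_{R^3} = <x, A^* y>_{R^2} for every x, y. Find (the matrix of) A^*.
A^* = A^T =
[[3, -2, 1],
 [1, -1, 2]]

For real matrices with standard dot products, the defining identity <Ax, y> = <x, A^* y> gives (Ax)^T y = x^T (A^*) y, i.e. x^T A^T y = x^T (A^*) y. Since this holds for all x, y, we must have A^* = A^T. Therefore
A^* =
[[3, -2, 1],
 [1, -1, 2]].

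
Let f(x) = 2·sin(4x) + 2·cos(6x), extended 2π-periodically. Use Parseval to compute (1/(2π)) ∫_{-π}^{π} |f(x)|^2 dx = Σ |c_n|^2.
Σ |c_n|^2 = 4

Expand |f|^2 and use orthogonality of {sin(nx), cos(mx)} on [-π, π]:
  ∫_{-π}^{π} sin(nx)^2 dx = π, ∫ cos(mx)^2 dx = π, and cross terms integrate to 0.
So ∫_{-π}^{π} f(x)^2 dx = 2^2 · π + 2^2 · π = (4 + 4)π.
Divide by 2π: (4 + 4)/2 = 4.
By Parseval, this equals Σ |c_n|^2.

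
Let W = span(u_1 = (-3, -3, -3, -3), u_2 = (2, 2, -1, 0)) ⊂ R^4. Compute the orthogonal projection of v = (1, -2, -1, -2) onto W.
proj_W(v) = (-17/27, -17/27, -41/27, -11/9)

Set up U = [u_1 | ... | u_2] ∈ R^(4×2). The projector onto W = col(U) is P = U (U^T U)^(-1) U^T.
Compute U^T U =
  [36, -9]
  [-9, 9],
and U^T v = (12, -1).
Solve U^T U · c = U^T v for the coefficients: c = (11/27, 8/27). The projection is proj_W(v) = U c.
Check: (v - proj_W(v)) · u_1 = 0  (should be 0).
Check: (v - proj_W(v)) · u_2 = 0  (should be 0).
Result: proj_W(v) = (-17/27, -17/27, -41/27, -11/9).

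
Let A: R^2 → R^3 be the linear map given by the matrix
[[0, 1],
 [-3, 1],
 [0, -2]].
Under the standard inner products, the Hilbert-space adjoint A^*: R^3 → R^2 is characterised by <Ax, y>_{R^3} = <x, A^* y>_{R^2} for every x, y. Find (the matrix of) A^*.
A^* = A^T =
[[0, -3, 0],
 [1, 1, -2]]

For real matrices with standard dot products, the defining identity <Ax, y> = <x, A^* y> gives (Ax)^T y = x^T (A^*) y, i.e. x^T A^T y = x^T (A^*) y. Since this holds for all x, y, we must have A^* = A^T. Therefore
A^* =
[[0, -3, 0],
 [1, 1, -2]].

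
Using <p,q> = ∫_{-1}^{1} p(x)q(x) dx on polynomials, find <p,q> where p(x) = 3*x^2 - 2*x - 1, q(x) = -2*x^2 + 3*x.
<p,q> = -76/15

Expand the product: p(x)·q(x) = -6*x^4 + 13*x^3 - 4*x^2 - 3*x.
∫_{-1}^{1} of each monomial x^k gives [2/(k+1) if k even, 0 if k odd]. Integrating term-by-term (or equivalently evaluating the antiderivative F(x) = -6*x^5/5 + 13*x^4/4 - 4*x^3/3 - 3*x^2/2 at the endpoints):
  F(1) − F(−1) = -47/60 − (257/60) = -76/15.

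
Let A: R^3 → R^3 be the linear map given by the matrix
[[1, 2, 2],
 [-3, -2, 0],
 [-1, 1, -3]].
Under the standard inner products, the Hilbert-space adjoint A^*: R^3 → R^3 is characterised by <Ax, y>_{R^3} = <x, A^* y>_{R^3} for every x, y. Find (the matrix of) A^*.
A^* = A^T =
[[1, -3, -1],
 [2, -2, 1],
 [2, 0, -3]]

For real matrices with standard dot products, the defining identity <Ax, y> = <x, A^* y> gives (Ax)^T y = x^T (A^*) y, i.e. x^T A^T y = x^T (A^*) y. Since this holds for all x, y, we must have A^* = A^T. Therefore
A^* =
[[1, -3, -1],
 [2, -2, 1],
 [2, 0, -3]].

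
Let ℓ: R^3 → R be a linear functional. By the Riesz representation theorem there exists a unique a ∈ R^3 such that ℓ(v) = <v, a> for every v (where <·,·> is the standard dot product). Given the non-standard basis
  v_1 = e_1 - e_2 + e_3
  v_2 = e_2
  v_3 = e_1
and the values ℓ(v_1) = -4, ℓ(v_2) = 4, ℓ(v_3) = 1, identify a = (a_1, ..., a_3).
a = (1, 4, -1)

Write a = (a_1, ..., a_3) in the standard basis. For each basis vector v_i, ℓ(v_i) = <v_i, a> is a linear equation in the a_j's. Collect the n equations into a matrix system V a = ℓ, where row i of V is v_i (expressed in the standard basis). Since V is invertible (lower-triangular with 1s on the diagonal, up to permutation), solve by back-substitution:
  V =
[[1, -1, 1],
 [0, 1, 0],
 [1, 0, 0]]
  V a = (-4, 4, 1)
Solving gives a = (1, 4, -1).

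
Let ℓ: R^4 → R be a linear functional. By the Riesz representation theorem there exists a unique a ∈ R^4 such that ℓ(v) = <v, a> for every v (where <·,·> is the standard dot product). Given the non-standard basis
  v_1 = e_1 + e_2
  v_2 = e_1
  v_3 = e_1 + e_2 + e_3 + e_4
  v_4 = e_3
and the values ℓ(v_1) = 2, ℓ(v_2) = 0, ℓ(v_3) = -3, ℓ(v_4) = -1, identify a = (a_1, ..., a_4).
a = (0, 2, -1, -4)

Write a = (a_1, ..., a_4) in the standard basis. For each basis vector v_i, ℓ(v_i) = <v_i, a> is a linear equation in the a_j's. Collect the n equations into a matrix system V a = ℓ, where row i of V is v_i (expressed in the standard basis). Since V is invertible (lower-triangular with 1s on the diagonal, up to permutation), solve by back-substitution:
  V =
[[1, 1, 0, 0],
 [1, 0, 0, 0],
 [1, 1, 1, 1],
 [0, 0, 1, 0]]
  V a = (2, 0, -3, -1)
Solving gives a = (0, 2, -1, -4).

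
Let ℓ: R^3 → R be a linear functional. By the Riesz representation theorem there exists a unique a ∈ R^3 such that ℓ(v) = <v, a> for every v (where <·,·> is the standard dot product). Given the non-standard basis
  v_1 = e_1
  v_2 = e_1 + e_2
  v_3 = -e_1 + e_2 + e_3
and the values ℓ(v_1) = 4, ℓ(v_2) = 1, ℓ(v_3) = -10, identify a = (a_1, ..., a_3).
a = (4, -3, -3)

Write a = (a_1, ..., a_3) in the standard basis. For each basis vector v_i, ℓ(v_i) = <v_i, a> is a linear equation in the a_j's. Collect the n equations into a matrix system V a = ℓ, where row i of V is v_i (expressed in the standard basis). Since V is invertible (lower-triangular with 1s on the diagonal, up to permutation), solve by back-substitution:
  V =
[[1, 0, 0],
 [1, 1, 0],
 [-1, 1, 1]]
  V a = (4, 1, -10)
Solving gives a = (4, -3, -3).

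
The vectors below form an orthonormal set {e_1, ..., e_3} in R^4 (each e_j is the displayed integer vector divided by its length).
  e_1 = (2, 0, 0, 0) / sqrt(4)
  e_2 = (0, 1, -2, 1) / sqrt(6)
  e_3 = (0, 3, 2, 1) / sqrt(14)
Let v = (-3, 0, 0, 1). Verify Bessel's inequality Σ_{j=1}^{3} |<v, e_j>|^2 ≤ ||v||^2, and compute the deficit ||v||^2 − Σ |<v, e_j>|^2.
Σ |<v, e_j>|^2 = 194/21; ||v||^2 = 10; deficit = 16/21

Write each e_j = u_j / sqrt(<u_j, u_j>) where u_j is the displayed integer vector. Then <v, e_j> = <v, u_j> / sqrt(<u_j, u_j>), so |<v, e_j>|^2 = <v, u_j>^2 / <u_j, u_j>.
Coefficients: <v, e_1> = -6/sqrt(4), <v, e_2> = 1/sqrt(6), <v, e_3> = 1/sqrt(14).
Square and sum: Σ |<v, e_j>|^2 = 194/21.
Compute ||v||^2 = v·v = 10.
Deficit = 10 − 194/21 = 16/21 ≥ 0, confirming Bessel's inequality. (The deficit equals ||v − Σ <v,e_j> e_j||^2, the squared distance from v to span{e_j}.)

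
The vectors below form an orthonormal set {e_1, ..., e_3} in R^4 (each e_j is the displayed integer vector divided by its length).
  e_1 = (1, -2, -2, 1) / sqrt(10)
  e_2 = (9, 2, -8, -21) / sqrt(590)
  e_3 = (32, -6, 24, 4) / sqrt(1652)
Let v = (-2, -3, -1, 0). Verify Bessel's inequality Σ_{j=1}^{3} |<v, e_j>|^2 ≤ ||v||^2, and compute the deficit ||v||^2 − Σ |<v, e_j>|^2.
Σ |<v, e_j>|^2 = 7; ||v||^2 = 14; deficit = 7

Write each e_j = u_j / sqrt(<u_j, u_j>) where u_j is the displayed integer vector. Then <v, e_j> = <v, u_j> / sqrt(<u_j, u_j>), so |<v, e_j>|^2 = <v, u_j>^2 / <u_j, u_j>.
Coefficients: <v, e_1> = 6/sqrt(10), <v, e_2> = -16/sqrt(590), <v, e_3> = -70/sqrt(1652).
Square and sum: Σ |<v, e_j>|^2 = 7.
Compute ||v||^2 = v·v = 14.
Deficit = 14 − 7 = 7 ≥ 0, confirming Bessel's inequality. (The deficit equals ||v − Σ <v,e_j> e_j||^2, the squared distance from v to span{e_j}.)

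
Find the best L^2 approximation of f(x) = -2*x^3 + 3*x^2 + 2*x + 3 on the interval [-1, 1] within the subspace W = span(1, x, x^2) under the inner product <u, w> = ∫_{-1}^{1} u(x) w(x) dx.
g(x) = 3*x^2 + 4*x/5 + 3

The best approximation g ∈ W is the orthogonal projection of f onto W. Writing g = a_0 + a_1 x + a_2 x^2, the coefficients solve the normal equations G · a = b where
  G_{ij} = <φ_i, φ_j> and b_i = <f, φ_i>, with φ_0 = 1, φ_1 = x, φ_2 = x^2.
G =
  [2, 0, 2/3]
  [0, 2/3, 0]
  [2/3, 0, 2/5],
b = (8, 8/15, 16/5).
Solving gives a_0 = 3, a_1 = 4/5, a_2 = 3, so
  g(x) = 3*x^2 + 4*x/5 + 3.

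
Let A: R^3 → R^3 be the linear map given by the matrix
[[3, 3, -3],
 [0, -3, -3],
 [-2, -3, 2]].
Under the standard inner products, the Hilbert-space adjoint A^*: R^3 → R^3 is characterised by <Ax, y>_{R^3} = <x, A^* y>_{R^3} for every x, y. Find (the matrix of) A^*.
A^* = A^T =
[[3, 0, -2],
 [3, -3, -3],
 [-3, -3, 2]]

For real matrices with standard dot products, the defining identity <Ax, y> = <x, A^* y> gives (Ax)^T y = x^T (A^*) y, i.e. x^T A^T y = x^T (A^*) y. Since this holds for all x, y, we must have A^* = A^T. Therefore
A^* =
[[3, 0, -2],
 [3, -3, -3],
 [-3, -3, 2]].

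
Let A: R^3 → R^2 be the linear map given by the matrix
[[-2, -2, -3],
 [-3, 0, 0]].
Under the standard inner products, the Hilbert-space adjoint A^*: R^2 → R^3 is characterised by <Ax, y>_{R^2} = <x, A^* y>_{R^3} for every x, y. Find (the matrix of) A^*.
A^* = A^T =
[[-2, -3],
 [-2, 0],
 [-3, 0]]

For real matrices with standard dot products, the defining identity <Ax, y> = <x, A^* y> gives (Ax)^T y = x^T (A^*) y, i.e. x^T A^T y = x^T (A^*) y. Since this holds for all x, y, we must have A^* = A^T. Therefore
A^* =
[[-2, -3],
 [-2, 0],
 [-3, 0]].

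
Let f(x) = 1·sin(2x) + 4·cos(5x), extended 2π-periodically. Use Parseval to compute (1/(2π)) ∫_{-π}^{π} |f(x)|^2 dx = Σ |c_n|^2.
Σ |c_n|^2 = 17/2

Expand |f|^2 and use orthogonality of {sin(nx), cos(mx)} on [-π, π]:
  ∫_{-π}^{π} sin(nx)^2 dx = π, ∫ cos(mx)^2 dx = π, and cross terms integrate to 0.
So ∫_{-π}^{π} f(x)^2 dx = 1^2 · π + 4^2 · π = (1 + 16)π.
Divide by 2π: (1 + 16)/2 = 17/2.
By Parseval, this equals Σ |c_n|^2.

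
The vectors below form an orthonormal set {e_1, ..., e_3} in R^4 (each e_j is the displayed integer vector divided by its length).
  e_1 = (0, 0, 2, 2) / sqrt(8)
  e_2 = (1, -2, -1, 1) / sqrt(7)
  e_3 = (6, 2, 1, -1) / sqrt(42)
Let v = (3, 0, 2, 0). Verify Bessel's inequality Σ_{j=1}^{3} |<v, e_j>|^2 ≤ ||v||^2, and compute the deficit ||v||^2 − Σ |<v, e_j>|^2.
Σ |<v, e_j>|^2 = 35/3; ||v||^2 = 13; deficit = 4/3

Write each e_j = u_j / sqrt(<u_j, u_j>) where u_j is the displayed integer vector. Then <v, e_j> = <v, u_j> / sqrt(<u_j, u_j>), so |<v, e_j>|^2 = <v, u_j>^2 / <u_j, u_j>.
Coefficients: <v, e_1> = 4/sqrt(8), <v, e_2> = 1/sqrt(7), <v, e_3> = 20/sqrt(42).
Square and sum: Σ |<v, e_j>|^2 = 35/3.
Compute ||v||^2 = v·v = 13.
Deficit = 13 − 35/3 = 4/3 ≥ 0, confirming Bessel's inequality. (The deficit equals ||v − Σ <v,e_j> e_j||^2, the squared distance from v to span{e_j}.)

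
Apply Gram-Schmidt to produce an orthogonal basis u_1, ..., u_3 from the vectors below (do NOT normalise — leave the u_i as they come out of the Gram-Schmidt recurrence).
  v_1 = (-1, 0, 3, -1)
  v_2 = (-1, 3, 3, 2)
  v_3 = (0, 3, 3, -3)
Orthogonal basis:
  u_1 = (-1, 0, 3, -1)
  u_2 = (-3/11, 3, 9/11, 30/11)
  u_3 = (8/7, 17/7, -3/7, -17/7)

Apply the Gram-Schmidt recurrence
  u_1 = v_1
  u_i = v_i − Σ_{j<i} ((v_i · u_j) / (u_j · u_j)) · u_j.

Step by step this gives:
  u_1 = (-1, 0, 3, -1)
  u_2 = (-3/11, 3, 9/11, 30/11)
  u_3 = (8/7, 17/7, -3/7, -17/7)

Orthogonality check:
  u_2 · u_1 = 0 (should be 0)
  u_3 · u_1 = 0 (should be 0)
  u_3 · u_2 = 0 (should be 0)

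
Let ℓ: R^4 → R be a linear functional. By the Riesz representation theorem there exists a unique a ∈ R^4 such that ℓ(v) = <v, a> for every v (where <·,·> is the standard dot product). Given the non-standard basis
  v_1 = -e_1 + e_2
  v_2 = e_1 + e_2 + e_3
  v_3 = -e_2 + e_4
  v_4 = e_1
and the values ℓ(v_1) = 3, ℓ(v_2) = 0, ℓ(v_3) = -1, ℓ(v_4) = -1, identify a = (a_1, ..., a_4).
a = (-1, 2, -1, 1)

Write a = (a_1, ..., a_4) in the standard basis. For each basis vector v_i, ℓ(v_i) = <v_i, a> is a linear equation in the a_j's. Collect the n equations into a matrix system V a = ℓ, where row i of V is v_i (expressed in the standard basis). Since V is invertible (lower-triangular with 1s on the diagonal, up to permutation), solve by back-substitution:
  V =
[[-1, 1, 0, 0],
 [1, 1, 1, 0],
 [0, -1, 0, 1],
 [1, 0, 0, 0]]
  V a = (3, 0, -1, -1)
Solving gives a = (-1, 2, -1, 1).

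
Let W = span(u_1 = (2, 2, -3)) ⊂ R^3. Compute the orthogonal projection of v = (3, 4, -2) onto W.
proj_W(v) = (40/17, 40/17, -60/17)

Set up U = [u_1 | ... | u_1] ∈ R^(3×1). The projector onto W = col(U) is P = U (U^T U)^(-1) U^T.
Compute U^T U =
  [17],
and U^T v = (20).
Solve U^T U · c = U^T v for the coefficients: c = (20/17). The projection is proj_W(v) = U c.
Check: (v - proj_W(v)) · u_1 = 0  (should be 0).
Result: proj_W(v) = (40/17, 40/17, -60/17).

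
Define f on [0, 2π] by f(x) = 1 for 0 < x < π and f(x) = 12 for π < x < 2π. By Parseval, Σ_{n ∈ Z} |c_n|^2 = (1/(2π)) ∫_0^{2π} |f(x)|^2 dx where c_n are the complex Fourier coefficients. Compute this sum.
Σ |c_n|^2 = 145/2

Parseval equates the L^2 energy of f (normalised by 1/(2π)) with the ℓ^2 sum of its Fourier coefficients: (1/(2π)) ∫_0^{2π} |f|^2 = Σ |c_n|^2.
Compute the left side: (1/(2π)) [∫_0^π 1^2 dx + ∫_π^{2π} 12^2 dx] = (1/(2π)) · (1π + 144π) = (1 + 144)/2 = 145/2.
So Σ_{n ∈ Z} |c_n|^2 = 145/2.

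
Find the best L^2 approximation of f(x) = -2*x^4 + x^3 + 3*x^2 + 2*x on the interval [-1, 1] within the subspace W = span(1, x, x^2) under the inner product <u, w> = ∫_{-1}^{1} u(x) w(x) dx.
g(x) = 9*x^2/7 + 13*x/5 + 6/35

The best approximation g ∈ W is the orthogonal projection of f onto W. Writing g = a_0 + a_1 x + a_2 x^2, the coefficients solve the normal equations G · a = b where
  G_{ij} = <φ_i, φ_j> and b_i = <f, φ_i>, with φ_0 = 1, φ_1 = x, φ_2 = x^2.
G =
  [2, 0, 2/3]
  [0, 2/3, 0]
  [2/3, 0, 2/5],
b = (6/5, 26/15, 22/35).
Solving gives a_0 = 6/35, a_1 = 13/5, a_2 = 9/7, so
  g(x) = 9*x^2/7 + 13*x/5 + 6/35.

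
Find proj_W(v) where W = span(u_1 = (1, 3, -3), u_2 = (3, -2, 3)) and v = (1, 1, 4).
proj_W(v) = (433/274, -181/137, 513/274)

Set up U = [u_1 | ... | u_2] ∈ R^(3×2). The projector onto W = col(U) is P = U (U^T U)^(-1) U^T.
Compute U^T U =
  [19, -12]
  [-12, 22],
and U^T v = (-8, 13).
Solve U^T U · c = U^T v for the coefficients: c = (-10/137, 151/274). The projection is proj_W(v) = U c.
Check: (v - proj_W(v)) · u_1 = 0  (should be 0).
Check: (v - proj_W(v)) · u_2 = 0  (should be 0).
Result: proj_W(v) = (433/274, -181/137, 513/274).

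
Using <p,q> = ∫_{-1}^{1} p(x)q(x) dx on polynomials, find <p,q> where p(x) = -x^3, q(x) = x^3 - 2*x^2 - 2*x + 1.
<p,q> = 18/35

Expand the product: p(x)·q(x) = -x^6 + 2*x^5 + 2*x^4 - x^3.
∫_{-1}^{1} of each monomial x^k gives [2/(k+1) if k even, 0 if k odd]. Integrating term-by-term (or equivalently evaluating the antiderivative F(x) = -x^7/7 + x^6/3 + 2*x^5/5 - x^4/4 at the endpoints):
  F(1) − F(−1) = 143/420 − (-73/420) = 18/35.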